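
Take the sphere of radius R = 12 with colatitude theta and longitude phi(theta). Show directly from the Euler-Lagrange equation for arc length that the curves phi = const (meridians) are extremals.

On the sphere of radius R = 12 with spherical coordinates (θ, φ), the induced metric is
    ds^2 = 144(dθ^2 + sin^2(θ) dφ^2).
Using θ as the parameter, the arc-length functional becomes
    J[φ] = ∫ 12 sqrt(1 + sin^2(θ) (dφ/dθ)^2) dθ.
So L = 12 sqrt(1 + sin^2(θ) φ'^2). Compute
    ∂L/∂φ = 0  (L has no explicit φ dependence),
    ∂L/∂φ' = 12 sin^2(θ) φ' / sqrt(1 + sin^2(θ) φ'^2).
For the candidate φ(θ) = c (constant), φ' = 0, so ∂L/∂φ' evaluated along the candidate vanishes, and ∂L/∂φ is identically zero. Hence
    d/dθ(∂L/∂φ') − ∂L/∂φ = 0
is satisfied. Therefore meridians φ = const are extremals of arc length — they are geodesics on the sphere.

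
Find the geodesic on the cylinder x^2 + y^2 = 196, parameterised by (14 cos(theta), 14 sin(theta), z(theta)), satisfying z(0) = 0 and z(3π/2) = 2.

Parameterise the cylinder of radius R = 14 as
    r(θ) = (14 cos θ, 14 sin θ, z(θ)).
The arc-length element is
    ds = sqrt(196 + (dz/dθ)^2) dθ,
so the Lagrangian is L = sqrt(196 + z'^2).
L depends on z' only, not on z or θ, so ∂L/∂z = 0 and
    ∂L/∂z' = z' / sqrt(196 + z'^2).
The Euler-Lagrange equation gives
    d/dθ( z' / sqrt(196 + z'^2) ) = 0,
so z' is constant. Integrating once:
    z(θ) = a θ + b,
a helix on the cylinder (a straight line when the cylinder is unrolled). The constants a, b are determined by the endpoint conditions.
With endpoint conditions z(0) = 0 and z(3π/2) = 2: from z(0) = b we get b = 0, and a·3π/2 + 0 = 2 gives a = 4/(3π), so
    z(θ) = (4/(3π)) θ.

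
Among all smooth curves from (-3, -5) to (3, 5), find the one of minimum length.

Arc-length functional: J[y] = ∫ sqrt(1 + (y')^2) dx.
Lagrangian L = sqrt(1 + (y')^2) has no explicit y dependence, so ∂L/∂y = 0 and the Euler-Lagrange equation gives
    d/dx( y' / sqrt(1 + (y')^2) ) = 0  ⇒  y' / sqrt(1 + (y')^2) = const.
Hence y' is constant, so y(x) is affine.
Fitting the endpoints (-3, -5) and (3, 5):
    slope m = (5 − (-5)) / (3 − (-3)) = 5/3,
    intercept c = (-5) − m·(-3) = 0.
Extremal: y(x) = (5/3) x.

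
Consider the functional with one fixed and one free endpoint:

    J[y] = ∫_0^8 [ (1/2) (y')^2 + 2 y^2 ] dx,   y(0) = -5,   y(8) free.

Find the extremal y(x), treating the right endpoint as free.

The Lagrangian L = (1/2) (y')^2 + 2 y^2 gives
    ∂L/∂y = 4 y,   ∂L/∂y' = y'.
Euler-Lagrange: y'' − 4 y = 0.
With k = 2, the general solution is
    y(x) = A cosh(2 x) + B sinh(2 x).
Fixed left endpoint y(0) = -5 ⇒ A = -5.
The right endpoint x = 8 is free, so the natural (transversality) condition is ∂L/∂y' |_{x=8} = 0, i.e. y'(8) = 0.
Compute y'(x) = A k sinh(k x) + B k cosh(k x), so
    y'(8) = A k sinh(k·8) + B k cosh(k·8) = 0
    ⇒ B = −A tanh(k·8) = 5 tanh(2·8).
Therefore the extremal is
    y(x) = −5 cosh(2 x) + 5 tanh(2·8) sinh(2 x).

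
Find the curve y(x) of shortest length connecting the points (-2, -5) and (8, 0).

Arc-length functional: J[y] = ∫ sqrt(1 + (y')^2) dx.
Lagrangian L = sqrt(1 + (y')^2) has no explicit y dependence, so ∂L/∂y = 0 and the Euler-Lagrange equation gives
    d/dx( y' / sqrt(1 + (y')^2) ) = 0  ⇒  y' / sqrt(1 + (y')^2) = const.
Hence y' is constant, so y(x) is affine.
Fitting the endpoints (-2, -5) and (8, 0):
    slope m = (0 − (-5)) / (8 − (-2)) = 1/2,
    intercept c = (-5) − m·(-2) = -4.
Extremal: y(x) = (1/2) x - 4.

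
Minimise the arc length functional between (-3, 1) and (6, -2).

Arc-length functional: J[y] = ∫ sqrt(1 + (y')^2) dx.
Lagrangian L = sqrt(1 + (y')^2) has no explicit y dependence, so ∂L/∂y = 0 and the Euler-Lagrange equation gives
    d/dx( y' / sqrt(1 + (y')^2) ) = 0  ⇒  y' / sqrt(1 + (y')^2) = const.
Hence y' is constant, so y(x) is affine.
Fitting the endpoints (-3, 1) and (6, -2):
    slope m = ((-2) − 1) / (6 − (-3)) = -1/3,
    intercept c = 1 − m·(-3) = 0.
Extremal: y(x) = (-1/3) x.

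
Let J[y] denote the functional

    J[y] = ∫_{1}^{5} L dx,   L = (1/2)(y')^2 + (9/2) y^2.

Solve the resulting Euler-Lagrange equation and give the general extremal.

The Lagrangian is L = (1/2)(y')^2 + (9/2) y^2.
∂L/∂y = 9y.
∂L/∂y' = y'.
The Euler-Lagrange equation d/dx(∂L/∂y') − ∂L/∂y = 0 becomes:
    y'' - 9 y = 0
General solution: y(x) = A e^(3x) + B e^(-3x), where A and B are arbitrary constants fixed by the endpoint conditions.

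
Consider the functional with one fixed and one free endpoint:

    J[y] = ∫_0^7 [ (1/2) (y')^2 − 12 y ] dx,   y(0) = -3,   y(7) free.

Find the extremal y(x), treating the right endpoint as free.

The Lagrangian L = (1/2) (y')^2 − 12 y gives
    ∂L/∂y = −12,   ∂L/∂y' = y'.
Euler-Lagrange: d/dx(y') − (−12) = 0, i.e. y'' + 12 = 0, so
    y(x) = −(12/2) x^2 + C1 x + C2.
Fixed left endpoint y(0) = -3 ⇒ C2 = -3.
The right endpoint x = 7 is free, so the natural (transversality) condition is ∂L/∂y' |_{x=7} = 0, i.e. y'(7) = 0.
Compute y'(x) = −12 x + C1, so y'(7) = −84 + C1 = 0 ⇒ C1 = 84.
Therefore the extremal is
    y(x) = −6 x^2 + 84 x − 3.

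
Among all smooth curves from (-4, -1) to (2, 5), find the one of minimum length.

Arc-length functional: J[y] = ∫ sqrt(1 + (y')^2) dx.
Lagrangian L = sqrt(1 + (y')^2) has no explicit y dependence, so ∂L/∂y = 0 and the Euler-Lagrange equation gives
    d/dx( y' / sqrt(1 + (y')^2) ) = 0  ⇒  y' / sqrt(1 + (y')^2) = const.
Hence y' is constant, so y(x) is affine.
Fitting the endpoints (-4, -1) and (2, 5):
    slope m = (5 − (-1)) / (2 − (-4)) = 1,
    intercept c = (-1) − m·(-4) = 3.
Extremal: y(x) = x + 3.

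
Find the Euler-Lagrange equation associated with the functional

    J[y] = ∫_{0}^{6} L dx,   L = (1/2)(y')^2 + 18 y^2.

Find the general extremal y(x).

The Lagrangian is L = (1/2)(y')^2 + 18 y^2.
∂L/∂y = 36y.
∂L/∂y' = y'.
The Euler-Lagrange equation d/dx(∂L/∂y') − ∂L/∂y = 0 becomes:
    y'' - 36 y = 0
General solution: y(x) = A e^(6x) + B e^(-6x), where A and B are arbitrary constants fixed by the endpoint conditions.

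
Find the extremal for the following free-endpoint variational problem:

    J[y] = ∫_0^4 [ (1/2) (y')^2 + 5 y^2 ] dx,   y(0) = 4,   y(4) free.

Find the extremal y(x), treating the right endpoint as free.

The Lagrangian L = (1/2) (y')^2 + 5 y^2 gives
    ∂L/∂y = 10 y,   ∂L/∂y' = y'.
Euler-Lagrange: y'' − 10 y = 0.
With k = sqrt(10), the general solution is
    y(x) = A cosh(sqrt(10) x) + B sinh(sqrt(10) x).
Fixed left endpoint y(0) = 4 ⇒ A = 4.
The right endpoint x = 4 is free, so the natural (transversality) condition is ∂L/∂y' |_{x=4} = 0, i.e. y'(4) = 0.
Compute y'(x) = A k sinh(k x) + B k cosh(k x), so
    y'(4) = A k sinh(k·4) + B k cosh(k·4) = 0
    ⇒ B = −A tanh(k·4) = − 4 tanh(sqrt(10)·4).
Therefore the extremal is
    y(x) = 4 cosh(sqrt(10) x) − 4 tanh(sqrt(10)·4) sinh(sqrt(10) x).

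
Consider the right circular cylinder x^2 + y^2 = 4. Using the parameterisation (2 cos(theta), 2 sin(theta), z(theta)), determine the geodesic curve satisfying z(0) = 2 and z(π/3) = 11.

Parameterise the cylinder of radius R = 2 as
    r(θ) = (2 cos θ, 2 sin θ, z(θ)).
The arc-length element is
    ds = sqrt(4 + (dz/dθ)^2) dθ,
so the Lagrangian is L = sqrt(4 + z'^2).
L depends on z' only, not on z or θ, so ∂L/∂z = 0 and
    ∂L/∂z' = z' / sqrt(4 + z'^2).
The Euler-Lagrange equation gives
    d/dθ( z' / sqrt(4 + z'^2) ) = 0,
so z' is constant. Integrating once:
    z(θ) = a θ + b,
a helix on the cylinder (a straight line when the cylinder is unrolled). The constants a, b are determined by the endpoint conditions.
With endpoint conditions z(0) = 2 and z(π/3) = 11: from z(0) = b we get b = 2, and a·π/3 + 2 = 11 gives a = 27/π, so
    z(θ) = (27/π) θ + 2.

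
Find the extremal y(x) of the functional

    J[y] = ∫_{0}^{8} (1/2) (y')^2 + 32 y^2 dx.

The Lagrangian is L = (1/2) (y')^2 + 32 y^2.
Compute ∂L/∂y = 64y, ∂L/∂y' = y'.
The Euler-Lagrange equation d/dx(∂L/∂y') − ∂L/∂y = 0 reduces to
    y'' − 64 y = 0.
Its general solution is
    y(x) = A e^(8x) + B e^(−8x),
with A, B fixed by the endpoint conditions.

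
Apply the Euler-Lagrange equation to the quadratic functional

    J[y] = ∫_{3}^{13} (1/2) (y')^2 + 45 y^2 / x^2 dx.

The Lagrangian is L = (1/2) (y')^2 + 45 y^2 / x^2.
Compute ∂L/∂y = 90y/x^2, ∂L/∂y' = y'.
The Euler-Lagrange equation d/dx(∂L/∂y') − ∂L/∂y = 0 reduces to
    y'' − 90/x^2 · y = 0  (x > 0).
Its general solution is
    y(x) = A x^10 + B x^(-9),
with A, B fixed by the endpoint conditions.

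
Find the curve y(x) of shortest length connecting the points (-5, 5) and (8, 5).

Arc-length functional: J[y] = ∫ sqrt(1 + (y')^2) dx.
Lagrangian L = sqrt(1 + (y')^2) has no explicit y dependence, so ∂L/∂y = 0 and the Euler-Lagrange equation gives
    d/dx( y' / sqrt(1 + (y')^2) ) = 0  ⇒  y' / sqrt(1 + (y')^2) = const.
Hence y' is constant, so y(x) is affine.
Fitting the endpoints (-5, 5) and (8, 5):
    slope m = (5 − 5) / (8 − (-5)) = 0,
    intercept c = 5 − m·(-5) = 5.
Extremal: y(x) = 5.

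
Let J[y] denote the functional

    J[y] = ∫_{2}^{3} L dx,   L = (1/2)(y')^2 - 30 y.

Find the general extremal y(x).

The Lagrangian is L = (1/2)(y')^2 - 30 y.
∂L/∂y = -30.
∂L/∂y' = y'.
The Euler-Lagrange equation d/dx(∂L/∂y') − ∂L/∂y = 0 becomes:
    y'' + 30 = 0
General solution: y(x) = -15 x^2 + A x + B, where A and B are arbitrary constants fixed by the endpoint conditions.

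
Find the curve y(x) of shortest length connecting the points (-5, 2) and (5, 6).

Arc-length functional: J[y] = ∫ sqrt(1 + (y')^2) dx.
Lagrangian L = sqrt(1 + (y')^2) has no explicit y dependence, so ∂L/∂y = 0 and the Euler-Lagrange equation gives
    d/dx( y' / sqrt(1 + (y')^2) ) = 0  ⇒  y' / sqrt(1 + (y')^2) = const.
Hence y' is constant, so y(x) is affine.
Fitting the endpoints (-5, 2) and (5, 6):
    slope m = (6 − 2) / (5 − (-5)) = 2/5,
    intercept c = 2 − m·(-5) = 4.
Extremal: y(x) = (2/5) x + 4.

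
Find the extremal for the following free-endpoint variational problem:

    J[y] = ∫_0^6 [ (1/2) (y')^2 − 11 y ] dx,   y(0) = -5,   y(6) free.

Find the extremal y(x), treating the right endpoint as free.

The Lagrangian L = (1/2) (y')^2 − 11 y gives
    ∂L/∂y = −11,   ∂L/∂y' = y'.
Euler-Lagrange: d/dx(y') − (−11) = 0, i.e. y'' + 11 = 0, so
    y(x) = −(11/2) x^2 + C1 x + C2.
Fixed left endpoint y(0) = -5 ⇒ C2 = -5.
The right endpoint x = 6 is free, so the natural (transversality) condition is ∂L/∂y' |_{x=6} = 0, i.e. y'(6) = 0.
Compute y'(x) = −11 x + C1, so y'(6) = −66 + C1 = 0 ⇒ C1 = 66.
Therefore the extremal is
    y(x) = −(11/2) x^2 + 66 x − 5.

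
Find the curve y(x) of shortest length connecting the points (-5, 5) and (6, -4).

Arc-length functional: J[y] = ∫ sqrt(1 + (y')^2) dx.
Lagrangian L = sqrt(1 + (y')^2) has no explicit y dependence, so ∂L/∂y = 0 and the Euler-Lagrange equation gives
    d/dx( y' / sqrt(1 + (y')^2) ) = 0  ⇒  y' / sqrt(1 + (y')^2) = const.
Hence y' is constant, so y(x) is affine.
Fitting the endpoints (-5, 5) and (6, -4):
    slope m = ((-4) − 5) / (6 − (-5)) = -9/11,
    intercept c = 5 − m·(-5) = 10/11.
Extremal: y(x) = (-9/11) x + 10/11.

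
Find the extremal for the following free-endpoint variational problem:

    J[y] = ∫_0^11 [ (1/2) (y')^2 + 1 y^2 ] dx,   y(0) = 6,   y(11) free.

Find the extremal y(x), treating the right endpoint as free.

The Lagrangian L = (1/2) (y')^2 + 1 y^2 gives
    ∂L/∂y = 2 y,   ∂L/∂y' = y'.
Euler-Lagrange: y'' − 2 y = 0.
With k = sqrt(2), the general solution is
    y(x) = A cosh(sqrt(2) x) + B sinh(sqrt(2) x).
Fixed left endpoint y(0) = 6 ⇒ A = 6.
The right endpoint x = 11 is free, so the natural (transversality) condition is ∂L/∂y' |_{x=11} = 0, i.e. y'(11) = 0.
Compute y'(x) = A k sinh(k x) + B k cosh(k x), so
    y'(11) = A k sinh(k·11) + B k cosh(k·11) = 0
    ⇒ B = −A tanh(k·11) = − 6 tanh(sqrt(2)·11).
Therefore the extremal is
    y(x) = 6 cosh(sqrt(2) x) − 6 tanh(sqrt(2)·11) sinh(sqrt(2) x).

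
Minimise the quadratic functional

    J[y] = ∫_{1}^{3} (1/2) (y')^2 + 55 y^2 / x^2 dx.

The Lagrangian is L = (1/2) (y')^2 + 55 y^2 / x^2.
Compute ∂L/∂y = 110y/x^2, ∂L/∂y' = y'.
The Euler-Lagrange equation d/dx(∂L/∂y') − ∂L/∂y = 0 reduces to
    y'' − 110/x^2 · y = 0  (x > 0).
Its general solution is
    y(x) = A x^11 + B x^(-10),
with A, B fixed by the endpoint conditions.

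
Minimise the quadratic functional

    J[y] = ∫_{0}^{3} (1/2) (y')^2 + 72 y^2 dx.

The Lagrangian is L = (1/2) (y')^2 + 72 y^2.
Compute ∂L/∂y = 144y, ∂L/∂y' = y'.
The Euler-Lagrange equation d/dx(∂L/∂y') − ∂L/∂y = 0 reduces to
    y'' − 144 y = 0.
Its general solution is
    y(x) = A e^(12x) + B e^(−12x),
with A, B fixed by the endpoint conditions.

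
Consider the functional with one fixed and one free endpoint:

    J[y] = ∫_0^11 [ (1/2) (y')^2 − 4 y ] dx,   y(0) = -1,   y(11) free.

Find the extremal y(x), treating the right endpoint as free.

The Lagrangian L = (1/2) (y')^2 − 4 y gives
    ∂L/∂y = −4,   ∂L/∂y' = y'.
Euler-Lagrange: d/dx(y') − (−4) = 0, i.e. y'' + 4 = 0, so
    y(x) = −(4/2) x^2 + C1 x + C2.
Fixed left endpoint y(0) = -1 ⇒ C2 = -1.
The right endpoint x = 11 is free, so the natural (transversality) condition is ∂L/∂y' |_{x=11} = 0, i.e. y'(11) = 0.
Compute y'(x) = −4 x + C1, so y'(11) = −44 + C1 = 0 ⇒ C1 = 44.
Therefore the extremal is
    y(x) = −2 x^2 + 44 x − 1.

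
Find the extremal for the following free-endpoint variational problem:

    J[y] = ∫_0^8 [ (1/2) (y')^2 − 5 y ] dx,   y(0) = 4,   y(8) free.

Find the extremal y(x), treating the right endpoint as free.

The Lagrangian L = (1/2) (y')^2 − 5 y gives
    ∂L/∂y = −5,   ∂L/∂y' = y'.
Euler-Lagrange: d/dx(y') − (−5) = 0, i.e. y'' + 5 = 0, so
    y(x) = −(5/2) x^2 + C1 x + C2.
Fixed left endpoint y(0) = 4 ⇒ C2 = 4.
The right endpoint x = 8 is free, so the natural (transversality) condition is ∂L/∂y' |_{x=8} = 0, i.e. y'(8) = 0.
Compute y'(x) = −5 x + C1, so y'(8) = −40 + C1 = 0 ⇒ C1 = 40.
Therefore the extremal is
    y(x) = −(5/2) x^2 + 40 x + 4.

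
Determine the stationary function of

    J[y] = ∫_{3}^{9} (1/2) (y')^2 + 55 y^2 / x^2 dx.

The Lagrangian is L = (1/2) (y')^2 + 55 y^2 / x^2.
Compute ∂L/∂y = 110y/x^2, ∂L/∂y' = y'.
The Euler-Lagrange equation d/dx(∂L/∂y') − ∂L/∂y = 0 reduces to
    y'' − 110/x^2 · y = 0  (x > 0).
Its general solution is
    y(x) = A x^11 + B x^(-10),
with A, B fixed by the endpoint conditions.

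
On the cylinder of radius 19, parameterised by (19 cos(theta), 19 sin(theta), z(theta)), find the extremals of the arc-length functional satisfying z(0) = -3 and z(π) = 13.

Parameterise the cylinder of radius R = 19 as
    r(θ) = (19 cos θ, 19 sin θ, z(θ)).
The arc-length element is
    ds = sqrt(361 + (dz/dθ)^2) dθ,
so the Lagrangian is L = sqrt(361 + z'^2).
L depends on z' only, not on z or θ, so ∂L/∂z = 0 and
    ∂L/∂z' = z' / sqrt(361 + z'^2).
The Euler-Lagrange equation gives
    d/dθ( z' / sqrt(361 + z'^2) ) = 0,
so z' is constant. Integrating once:
    z(θ) = a θ + b,
a helix on the cylinder (a straight line when the cylinder is unrolled). The constants a, b are determined by the endpoint conditions.
With endpoint conditions z(0) = -3 and z(π) = 13: from z(0) = b we get b = -3, and a·π + -3 = 13 gives a = 16/π, so
    z(θ) = (16/π) θ − 3.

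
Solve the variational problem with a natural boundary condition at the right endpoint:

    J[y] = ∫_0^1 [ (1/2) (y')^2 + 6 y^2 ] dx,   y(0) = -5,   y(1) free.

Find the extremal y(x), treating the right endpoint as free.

The Lagrangian L = (1/2) (y')^2 + 6 y^2 gives
    ∂L/∂y = 12 y,   ∂L/∂y' = y'.
Euler-Lagrange: y'' − 12 y = 0.
With k = sqrt(12), the general solution is
    y(x) = A cosh(sqrt(12) x) + B sinh(sqrt(12) x).
Fixed left endpoint y(0) = -5 ⇒ A = -5.
The right endpoint x = 1 is free, so the natural (transversality) condition is ∂L/∂y' |_{x=1} = 0, i.e. y'(1) = 0.
Compute y'(x) = A k sinh(k x) + B k cosh(k x), so
    y'(1) = A k sinh(k·1) + B k cosh(k·1) = 0
    ⇒ B = −A tanh(k·1) = 5 tanh(sqrt(12)·1).
Therefore the extremal is
    y(x) = −5 cosh(sqrt(12) x) + 5 tanh(sqrt(12)·1) sinh(sqrt(12) x).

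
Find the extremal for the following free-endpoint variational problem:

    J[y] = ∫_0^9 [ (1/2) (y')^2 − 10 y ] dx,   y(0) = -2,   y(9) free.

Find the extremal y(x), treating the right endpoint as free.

The Lagrangian L = (1/2) (y')^2 − 10 y gives
    ∂L/∂y = −10,   ∂L/∂y' = y'.
Euler-Lagrange: d/dx(y') − (−10) = 0, i.e. y'' + 10 = 0, so
    y(x) = −(10/2) x^2 + C1 x + C2.
Fixed left endpoint y(0) = -2 ⇒ C2 = -2.
The right endpoint x = 9 is free, so the natural (transversality) condition is ∂L/∂y' |_{x=9} = 0, i.e. y'(9) = 0.
Compute y'(x) = −10 x + C1, so y'(9) = −90 + C1 = 0 ⇒ C1 = 90.
Therefore the extremal is
    y(x) = −5 x^2 + 90 x − 2.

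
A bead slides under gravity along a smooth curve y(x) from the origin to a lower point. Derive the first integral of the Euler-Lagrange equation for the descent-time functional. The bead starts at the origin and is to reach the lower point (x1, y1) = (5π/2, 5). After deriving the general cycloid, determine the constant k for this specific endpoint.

The Lagrangian L = sqrt((1 + y'^2) / y) has no explicit x dependence, so the Beltrami identity applies:
    L − y' ∂L/∂y' = C.
Compute ∂L/∂y' = y' / sqrt(y (1 + y'^2)).
Substitute:
    sqrt((1 + y'^2)/y) − y'·y' / sqrt(y (1 + y'^2))
    = (1 + y'^2) / sqrt(y (1 + y'^2)) − y'^2 / sqrt(y (1 + y'^2))
    = 1 / sqrt(y (1 + y'^2)) = C.
Squaring and rearranging gives the first integral
    y (1 + y'^2) = 1/C^2 =: k   (constant).
Solving this first-order ODE by the substitution
    y = (k/2)(1 − cos θ)
yields the cycloid parameterisation
    x(θ) = (k/2)(θ − sin θ),   y(θ) = (k/2)(1 − cos θ).
The constant k is fixed by the endpoint condition.
Now fit the given lower endpoint (x1, y1) = (5π/2, 5). At the bottom of the first arch (θ = π), the parametric equations give
    y(π) = (k/2)(1 − cos π) = k,
    x(π) = (k/2)(π − sin π) = kπ/2.
Matching y(π) = 5 gives k = 5, consistent with x(π) = 5π/2. Therefore the specific cycloid is
    x(θ) = (5/2)(θ − sin θ),   y(θ) = (5/2)(1 − cos θ).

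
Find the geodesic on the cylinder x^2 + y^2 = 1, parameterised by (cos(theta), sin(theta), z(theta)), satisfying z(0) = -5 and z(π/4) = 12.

Parameterise the cylinder of radius R = 1 as
    r(θ) = (cos θ, sin θ, z(θ)).
The arc-length element is
    ds = sqrt(1 + (dz/dθ)^2) dθ,
so the Lagrangian is L = sqrt(1 + z'^2).
L depends on z' only, not on z or θ, so ∂L/∂z = 0 and
    ∂L/∂z' = z' / sqrt(1 + z'^2).
The Euler-Lagrange equation gives
    d/dθ( z' / sqrt(1 + z'^2) ) = 0,
so z' is constant. Integrating once:
    z(θ) = a θ + b,
a helix on the cylinder (a straight line when the cylinder is unrolled). The constants a, b are determined by the endpoint conditions.
With endpoint conditions z(0) = -5 and z(π/4) = 12: from z(0) = b we get b = -5, and a·π/4 + -5 = 12 gives a = 68/π, so
    z(θ) = (68/π) θ − 5.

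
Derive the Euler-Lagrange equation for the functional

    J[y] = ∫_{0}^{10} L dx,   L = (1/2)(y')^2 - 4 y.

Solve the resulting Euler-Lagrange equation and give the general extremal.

The Lagrangian is L = (1/2)(y')^2 - 4 y.
∂L/∂y = -4.
∂L/∂y' = y'.
The Euler-Lagrange equation d/dx(∂L/∂y') − ∂L/∂y = 0 becomes:
    y'' + 4 = 0
General solution: y(x) = -2 x^2 + A x + B, where A and B are arbitrary constants fixed by the endpoint conditions.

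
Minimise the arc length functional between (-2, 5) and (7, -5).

Arc-length functional: J[y] = ∫ sqrt(1 + (y')^2) dx.
Lagrangian L = sqrt(1 + (y')^2) has no explicit y dependence, so ∂L/∂y = 0 and the Euler-Lagrange equation gives
    d/dx( y' / sqrt(1 + (y')^2) ) = 0  ⇒  y' / sqrt(1 + (y')^2) = const.
Hence y' is constant, so y(x) is affine.
Fitting the endpoints (-2, 5) and (7, -5):
    slope m = ((-5) − 5) / (7 − (-2)) = -10/9,
    intercept c = 5 − m·(-2) = 25/9.
Extremal: y(x) = (-10/9) x + 25/9.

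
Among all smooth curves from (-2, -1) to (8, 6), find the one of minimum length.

Arc-length functional: J[y] = ∫ sqrt(1 + (y')^2) dx.
Lagrangian L = sqrt(1 + (y')^2) has no explicit y dependence, so ∂L/∂y = 0 and the Euler-Lagrange equation gives
    d/dx( y' / sqrt(1 + (y')^2) ) = 0  ⇒  y' / sqrt(1 + (y')^2) = const.
Hence y' is constant, so y(x) is affine.
Fitting the endpoints (-2, -1) and (8, 6):
    slope m = (6 − (-1)) / (8 − (-2)) = 7/10,
    intercept c = (-1) − m·(-2) = 2/5.
Extremal: y(x) = (7/10) x + 2/5.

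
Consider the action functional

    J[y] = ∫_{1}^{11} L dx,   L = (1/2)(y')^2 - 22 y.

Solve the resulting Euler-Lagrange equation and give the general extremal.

The Lagrangian is L = (1/2)(y')^2 - 22 y.
∂L/∂y = -22.
∂L/∂y' = y'.
The Euler-Lagrange equation d/dx(∂L/∂y') − ∂L/∂y = 0 becomes:
    y'' + 22 = 0
General solution: y(x) = -11 x^2 + A x + B, where A and B are arbitrary constants fixed by the endpoint conditions.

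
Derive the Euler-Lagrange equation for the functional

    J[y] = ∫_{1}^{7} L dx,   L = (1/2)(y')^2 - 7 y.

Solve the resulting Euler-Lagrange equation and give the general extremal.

The Lagrangian is L = (1/2)(y')^2 - 7 y.
∂L/∂y = -7.
∂L/∂y' = y'.
The Euler-Lagrange equation d/dx(∂L/∂y') − ∂L/∂y = 0 becomes:
    y'' + 7 = 0
General solution: y(x) = -(7/2) x^2 + A x + B, where A and B are arbitrary constants fixed by the endpoint conditions.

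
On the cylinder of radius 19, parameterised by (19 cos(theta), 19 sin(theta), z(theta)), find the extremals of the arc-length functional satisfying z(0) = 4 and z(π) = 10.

Parameterise the cylinder of radius R = 19 as
    r(θ) = (19 cos θ, 19 sin θ, z(θ)).
The arc-length element is
    ds = sqrt(361 + (dz/dθ)^2) dθ,
so the Lagrangian is L = sqrt(361 + z'^2).
L depends on z' only, not on z or θ, so ∂L/∂z = 0 and
    ∂L/∂z' = z' / sqrt(361 + z'^2).
The Euler-Lagrange equation gives
    d/dθ( z' / sqrt(361 + z'^2) ) = 0,
so z' is constant. Integrating once:
    z(θ) = a θ + b,
a helix on the cylinder (a straight line when the cylinder is unrolled). The constants a, b are determined by the endpoint conditions.
With endpoint conditions z(0) = 4 and z(π) = 10: from z(0) = b we get b = 4, and a·π + 4 = 10 gives a = 6/π, so
    z(θ) = (6/π) θ + 4.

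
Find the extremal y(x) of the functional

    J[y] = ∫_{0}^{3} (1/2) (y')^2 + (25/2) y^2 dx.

The Lagrangian is L = (1/2) (y')^2 + (25/2) y^2.
Compute ∂L/∂y = 25y, ∂L/∂y' = y'.
The Euler-Lagrange equation d/dx(∂L/∂y') − ∂L/∂y = 0 reduces to
    y'' − 25 y = 0.
Its general solution is
    y(x) = A e^(5x) + B e^(−5x),
with A, B fixed by the endpoint conditions.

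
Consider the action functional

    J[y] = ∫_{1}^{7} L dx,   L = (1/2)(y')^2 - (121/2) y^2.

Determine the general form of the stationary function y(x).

The Lagrangian is L = (1/2)(y')^2 - (121/2) y^2.
∂L/∂y = -121y.
∂L/∂y' = y'.
The Euler-Lagrange equation d/dx(∂L/∂y') − ∂L/∂y = 0 becomes:
    y'' + 121 y = 0
General solution: y(x) = A sin(11x) + B cos(11x), where A and B are arbitrary constants fixed by the endpoint conditions.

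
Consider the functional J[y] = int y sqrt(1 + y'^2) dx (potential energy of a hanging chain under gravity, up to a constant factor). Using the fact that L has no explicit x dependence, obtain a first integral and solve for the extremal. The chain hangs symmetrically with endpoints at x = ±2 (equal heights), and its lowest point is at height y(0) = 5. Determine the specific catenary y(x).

The Lagrangian L(y, y') = y sqrt(1 + y'^2) has no explicit x dependence, so the Beltrami identity applies:
    L − y' ∂L/∂y' = C.
Compute ∂L/∂y' = y · y' / sqrt(1 + y'^2). Then
    L − y' ∂L/∂y'
    = y sqrt(1 + y'^2) − y · y'^2 / sqrt(1 + y'^2)
    = y (1 + y'^2 − y'^2) / sqrt(1 + y'^2)
    = y / sqrt(1 + y'^2) = C.
Squaring gives y^2 = C^2 (1 + y'^2), i.e.
    y'^2 = y^2 / C^2 − 1.
Separating variables,
    dy / sqrt(y^2 − C^2) = dx / C,
and integrating gives arccosh(y / C) = (x − a)/C, so
    y(x) = C cosh((x − a)/C),
the catenary. The constants C and a are fixed by the two endpoint conditions (and, for the hanging-chain problem, the length constraint selects C).
Now fit the given data. The endpoints x = ±2 are symmetric at equal height, so the catenary is even about its minimum: a = 0 and y(x) = C cosh(x/C). The lowest point is y(0) = C cosh(0) = C, and we are told y(0) = 5, so C = 5. Therefore
    y(x) = 5 cosh(x/5),
and at the endpoints
    y(±2) = 5 cosh(2/5).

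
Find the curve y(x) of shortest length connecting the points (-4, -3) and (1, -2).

Arc-length functional: J[y] = ∫ sqrt(1 + (y')^2) dx.
Lagrangian L = sqrt(1 + (y')^2) has no explicit y dependence, so ∂L/∂y = 0 and the Euler-Lagrange equation gives
    d/dx( y' / sqrt(1 + (y')^2) ) = 0  ⇒  y' / sqrt(1 + (y')^2) = const.
Hence y' is constant, so y(x) is affine.
Fitting the endpoints (-4, -3) and (1, -2):
    slope m = ((-2) − (-3)) / (1 − (-4)) = 1/5,
    intercept c = (-3) − m·(-4) = -11/5.
Extremal: y(x) = (1/5) x - 11/5.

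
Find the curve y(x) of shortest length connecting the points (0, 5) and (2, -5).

Arc-length functional: J[y] = ∫ sqrt(1 + (y')^2) dx.
Lagrangian L = sqrt(1 + (y')^2) has no explicit y dependence, so ∂L/∂y = 0 and the Euler-Lagrange equation gives
    d/dx( y' / sqrt(1 + (y')^2) ) = 0  ⇒  y' / sqrt(1 + (y')^2) = const.
Hence y' is constant, so y(x) is affine.
Fitting the endpoints (0, 5) and (2, -5):
    slope m = ((-5) − 5) / (2 − 0) = -5,
    intercept c = 5 − m·0 = 5.
Extremal: y(x) = -5 x + 5.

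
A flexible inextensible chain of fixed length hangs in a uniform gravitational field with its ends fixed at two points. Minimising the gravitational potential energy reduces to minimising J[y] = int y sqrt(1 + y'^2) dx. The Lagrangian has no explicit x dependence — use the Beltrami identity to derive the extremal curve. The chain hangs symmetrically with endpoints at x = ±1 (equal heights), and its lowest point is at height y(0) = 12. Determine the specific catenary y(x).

The Lagrangian L(y, y') = y sqrt(1 + y'^2) has no explicit x dependence, so the Beltrami identity applies:
    L − y' ∂L/∂y' = C.
Compute ∂L/∂y' = y · y' / sqrt(1 + y'^2). Then
    L − y' ∂L/∂y'
    = y sqrt(1 + y'^2) − y · y'^2 / sqrt(1 + y'^2)
    = y (1 + y'^2 − y'^2) / sqrt(1 + y'^2)
    = y / sqrt(1 + y'^2) = C.
Squaring gives y^2 = C^2 (1 + y'^2), i.e.
    y'^2 = y^2 / C^2 − 1.
Separating variables,
    dy / sqrt(y^2 − C^2) = dx / C,
and integrating gives arccosh(y / C) = (x − a)/C, so
    y(x) = C cosh((x − a)/C),
the catenary. The constants C and a are fixed by the two endpoint conditions (and, for the hanging-chain problem, the length constraint selects C).
Now fit the given data. The endpoints x = ±1 are symmetric at equal height, so the catenary is even about its minimum: a = 0 and y(x) = C cosh(x/C). The lowest point is y(0) = C cosh(0) = C, and we are told y(0) = 12, so C = 12. Therefore
    y(x) = 12 cosh(x/12),
and at the endpoints
    y(±1) = 12 cosh(1/12).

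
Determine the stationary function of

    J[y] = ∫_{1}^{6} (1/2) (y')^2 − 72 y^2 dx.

The Lagrangian is L = (1/2) (y')^2 − 72 y^2.
Compute ∂L/∂y = -144y, ∂L/∂y' = y'.
The Euler-Lagrange equation d/dx(∂L/∂y') − ∂L/∂y = 0 reduces to
    y'' + 144 y = 0.
Its general solution is
    y(x) = A sin(12x) + B cos(12x),
with A, B fixed by the endpoint conditions.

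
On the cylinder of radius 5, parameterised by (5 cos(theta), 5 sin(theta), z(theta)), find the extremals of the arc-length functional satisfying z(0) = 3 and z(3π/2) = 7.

Parameterise the cylinder of radius R = 5 as
    r(θ) = (5 cos θ, 5 sin θ, z(θ)).
The arc-length element is
    ds = sqrt(25 + (dz/dθ)^2) dθ,
so the Lagrangian is L = sqrt(25 + z'^2).
L depends on z' only, not on z or θ, so ∂L/∂z = 0 and
    ∂L/∂z' = z' / sqrt(25 + z'^2).
The Euler-Lagrange equation gives
    d/dθ( z' / sqrt(25 + z'^2) ) = 0,
so z' is constant. Integrating once:
    z(θ) = a θ + b,
a helix on the cylinder (a straight line when the cylinder is unrolled). The constants a, b are determined by the endpoint conditions.
With endpoint conditions z(0) = 3 and z(3π/2) = 7: from z(0) = b we get b = 3, and a·3π/2 + 3 = 7 gives a = 8/(3π), so
    z(θ) = (8/(3π)) θ + 3.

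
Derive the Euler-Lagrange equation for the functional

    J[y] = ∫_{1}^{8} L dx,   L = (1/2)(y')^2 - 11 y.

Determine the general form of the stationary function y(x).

The Lagrangian is L = (1/2)(y')^2 - 11 y.
∂L/∂y = -11.
∂L/∂y' = y'.
The Euler-Lagrange equation d/dx(∂L/∂y') − ∂L/∂y = 0 becomes:
    y'' + 11 = 0
General solution: y(x) = -(11/2) x^2 + A x + B, where A and B are arbitrary constants fixed by the endpoint conditions.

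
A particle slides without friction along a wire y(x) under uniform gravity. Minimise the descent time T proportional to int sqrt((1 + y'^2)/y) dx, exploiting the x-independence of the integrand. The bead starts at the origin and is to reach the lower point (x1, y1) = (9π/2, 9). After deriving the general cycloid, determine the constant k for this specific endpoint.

The Lagrangian L = sqrt((1 + y'^2) / y) has no explicit x dependence, so the Beltrami identity applies:
    L − y' ∂L/∂y' = C.
Compute ∂L/∂y' = y' / sqrt(y (1 + y'^2)).
Substitute:
    sqrt((1 + y'^2)/y) − y'·y' / sqrt(y (1 + y'^2))
    = (1 + y'^2) / sqrt(y (1 + y'^2)) − y'^2 / sqrt(y (1 + y'^2))
    = 1 / sqrt(y (1 + y'^2)) = C.
Squaring and rearranging gives the first integral
    y (1 + y'^2) = 1/C^2 =: k   (constant).
Solving this first-order ODE by the substitution
    y = (k/2)(1 − cos θ)
yields the cycloid parameterisation
    x(θ) = (k/2)(θ − sin θ),   y(θ) = (k/2)(1 − cos θ).
The constant k is fixed by the endpoint condition.
Now fit the given lower endpoint (x1, y1) = (9π/2, 9). At the bottom of the first arch (θ = π), the parametric equations give
    y(π) = (k/2)(1 − cos π) = k,
    x(π) = (k/2)(π − sin π) = kπ/2.
Matching y(π) = 9 gives k = 9, consistent with x(π) = 9π/2. Therefore the specific cycloid is
    x(θ) = (9/2)(θ − sin θ),   y(θ) = (9/2)(1 − cos θ).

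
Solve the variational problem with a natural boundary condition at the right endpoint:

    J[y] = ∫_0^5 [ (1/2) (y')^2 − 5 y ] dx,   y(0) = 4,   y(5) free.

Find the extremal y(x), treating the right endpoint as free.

The Lagrangian L = (1/2) (y')^2 − 5 y gives
    ∂L/∂y = −5,   ∂L/∂y' = y'.
Euler-Lagrange: d/dx(y') − (−5) = 0, i.e. y'' + 5 = 0, so
    y(x) = −(5/2) x^2 + C1 x + C2.
Fixed left endpoint y(0) = 4 ⇒ C2 = 4.
The right endpoint x = 5 is free, so the natural (transversality) condition is ∂L/∂y' |_{x=5} = 0, i.e. y'(5) = 0.
Compute y'(x) = −5 x + C1, so y'(5) = −25 + C1 = 0 ⇒ C1 = 25.
Therefore the extremal is
    y(x) = −(5/2) x^2 + 25 x + 4.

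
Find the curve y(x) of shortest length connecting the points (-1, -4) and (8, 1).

Arc-length functional: J[y] = ∫ sqrt(1 + (y')^2) dx.
Lagrangian L = sqrt(1 + (y')^2) has no explicit y dependence, so ∂L/∂y = 0 and the Euler-Lagrange equation gives
    d/dx( y' / sqrt(1 + (y')^2) ) = 0  ⇒  y' / sqrt(1 + (y')^2) = const.
Hence y' is constant, so y(x) is affine.
Fitting the endpoints (-1, -4) and (8, 1):
    slope m = (1 − (-4)) / (8 − (-1)) = 5/9,
    intercept c = (-4) − m·(-1) = -31/9.
Extremal: y(x) = (5/9) x - 31/9.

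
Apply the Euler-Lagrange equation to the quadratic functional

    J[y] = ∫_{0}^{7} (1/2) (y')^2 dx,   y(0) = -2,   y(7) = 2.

The Lagrangian is L = (1/2) (y')^2.
Compute ∂L/∂y = 0, ∂L/∂y' = y'.
The Euler-Lagrange equation d/dx(∂L/∂y') − ∂L/∂y = 0 reduces to
    y'' = 0.
Its general solution is
    y(x) = A x + B,
with A, B fixed by the endpoint conditions.
Applying the endpoint conditions y(0) = -2 and y(7) = 2: solve A·0 + B = -2 and A·7 + B = 2. Subtracting gives A(7 − 0) = 2 − -2, so A = 4/7, and B = -2 − A·0 = -2. Therefore
    y(x) = (4/7) x - 2.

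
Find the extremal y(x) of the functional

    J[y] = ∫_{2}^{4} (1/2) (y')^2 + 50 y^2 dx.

The Lagrangian is L = (1/2) (y')^2 + 50 y^2.
Compute ∂L/∂y = 100y, ∂L/∂y' = y'.
The Euler-Lagrange equation d/dx(∂L/∂y') − ∂L/∂y = 0 reduces to
    y'' − 100 y = 0.
Its general solution is
    y(x) = A e^(10x) + B e^(−10x),
with A, B fixed by the endpoint conditions.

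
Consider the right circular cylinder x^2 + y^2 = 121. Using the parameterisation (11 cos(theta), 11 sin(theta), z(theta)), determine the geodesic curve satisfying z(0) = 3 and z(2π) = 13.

Parameterise the cylinder of radius R = 11 as
    r(θ) = (11 cos θ, 11 sin θ, z(θ)).
The arc-length element is
    ds = sqrt(121 + (dz/dθ)^2) dθ,
so the Lagrangian is L = sqrt(121 + z'^2).
L depends on z' only, not on z or θ, so ∂L/∂z = 0 and
    ∂L/∂z' = z' / sqrt(121 + z'^2).
The Euler-Lagrange equation gives
    d/dθ( z' / sqrt(121 + z'^2) ) = 0,
so z' is constant. Integrating once:
    z(θ) = a θ + b,
a helix on the cylinder (a straight line when the cylinder is unrolled). The constants a, b are determined by the endpoint conditions.
With endpoint conditions z(0) = 3 and z(2π) = 13: from z(0) = b we get b = 3, and a·2π + 3 = 13 gives a = 5/π, so
    z(θ) = (5/π) θ + 3.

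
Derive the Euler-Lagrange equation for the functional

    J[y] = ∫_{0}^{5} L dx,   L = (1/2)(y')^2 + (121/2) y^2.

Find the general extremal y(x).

The Lagrangian is L = (1/2)(y')^2 + (121/2) y^2.
∂L/∂y = 121y.
∂L/∂y' = y'.
The Euler-Lagrange equation d/dx(∂L/∂y') − ∂L/∂y = 0 becomes:
    y'' - 121 y = 0
General solution: y(x) = A e^(11x) + B e^(-11x), where A and B are arbitrary constants fixed by the endpoint conditions.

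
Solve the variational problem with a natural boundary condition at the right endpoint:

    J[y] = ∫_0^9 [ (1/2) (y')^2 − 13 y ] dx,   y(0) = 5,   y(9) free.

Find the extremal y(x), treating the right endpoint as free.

The Lagrangian L = (1/2) (y')^2 − 13 y gives
    ∂L/∂y = −13,   ∂L/∂y' = y'.
Euler-Lagrange: d/dx(y') − (−13) = 0, i.e. y'' + 13 = 0, so
    y(x) = −(13/2) x^2 + C1 x + C2.
Fixed left endpoint y(0) = 5 ⇒ C2 = 5.
The right endpoint x = 9 is free, so the natural (transversality) condition is ∂L/∂y' |_{x=9} = 0, i.e. y'(9) = 0.
Compute y'(x) = −13 x + C1, so y'(9) = −117 + C1 = 0 ⇒ C1 = 117.
Therefore the extremal is
    y(x) = −(13/2) x^2 + 117 x + 5.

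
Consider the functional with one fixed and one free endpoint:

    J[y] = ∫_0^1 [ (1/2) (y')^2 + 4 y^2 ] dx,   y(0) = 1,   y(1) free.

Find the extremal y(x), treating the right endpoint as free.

The Lagrangian L = (1/2) (y')^2 + 4 y^2 gives
    ∂L/∂y = 8 y,   ∂L/∂y' = y'.
Euler-Lagrange: y'' − 8 y = 0.
With k = sqrt(8), the general solution is
    y(x) = A cosh(sqrt(8) x) + B sinh(sqrt(8) x).
Fixed left endpoint y(0) = 1 ⇒ A = 1.
The right endpoint x = 1 is free, so the natural (transversality) condition is ∂L/∂y' |_{x=1} = 0, i.e. y'(1) = 0.
Compute y'(x) = A k sinh(k x) + B k cosh(k x), so
    y'(1) = A k sinh(k·1) + B k cosh(k·1) = 0
    ⇒ B = −A tanh(k·1) = − tanh(sqrt(8)·1).
Therefore the extremal is
    y(x) = cosh(sqrt(8) x) − tanh(sqrt(8)·1) sinh(sqrt(8) x).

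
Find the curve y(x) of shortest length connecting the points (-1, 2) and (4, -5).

Arc-length functional: J[y] = ∫ sqrt(1 + (y')^2) dx.
Lagrangian L = sqrt(1 + (y')^2) has no explicit y dependence, so ∂L/∂y = 0 and the Euler-Lagrange equation gives
    d/dx( y' / sqrt(1 + (y')^2) ) = 0  ⇒  y' / sqrt(1 + (y')^2) = const.
Hence y' is constant, so y(x) is affine.
Fitting the endpoints (-1, 2) and (4, -5):
    slope m = ((-5) − 2) / (4 − (-1)) = -7/5,
    intercept c = 2 − m·(-1) = 3/5.
Extremal: y(x) = (-7/5) x + 3/5.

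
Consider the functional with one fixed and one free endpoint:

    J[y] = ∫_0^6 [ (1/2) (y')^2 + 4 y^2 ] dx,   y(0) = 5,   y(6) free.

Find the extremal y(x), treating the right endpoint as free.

The Lagrangian L = (1/2) (y')^2 + 4 y^2 gives
    ∂L/∂y = 8 y,   ∂L/∂y' = y'.
Euler-Lagrange: y'' − 8 y = 0.
With k = sqrt(8), the general solution is
    y(x) = A cosh(sqrt(8) x) + B sinh(sqrt(8) x).
Fixed left endpoint y(0) = 5 ⇒ A = 5.
The right endpoint x = 6 is free, so the natural (transversality) condition is ∂L/∂y' |_{x=6} = 0, i.e. y'(6) = 0.
Compute y'(x) = A k sinh(k x) + B k cosh(k x), so
    y'(6) = A k sinh(k·6) + B k cosh(k·6) = 0
    ⇒ B = −A tanh(k·6) = − 5 tanh(sqrt(8)·6).
Therefore the extremal is
    y(x) = 5 cosh(sqrt(8) x) − 5 tanh(sqrt(8)·6) sinh(sqrt(8) x).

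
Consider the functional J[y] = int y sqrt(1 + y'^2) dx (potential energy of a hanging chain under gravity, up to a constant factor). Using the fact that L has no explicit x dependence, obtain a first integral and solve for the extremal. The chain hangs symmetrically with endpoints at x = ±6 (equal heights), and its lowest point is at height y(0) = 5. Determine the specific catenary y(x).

The Lagrangian L(y, y') = y sqrt(1 + y'^2) has no explicit x dependence, so the Beltrami identity applies:
    L − y' ∂L/∂y' = C.
Compute ∂L/∂y' = y · y' / sqrt(1 + y'^2). Then
    L − y' ∂L/∂y'
    = y sqrt(1 + y'^2) − y · y'^2 / sqrt(1 + y'^2)
    = y (1 + y'^2 − y'^2) / sqrt(1 + y'^2)
    = y / sqrt(1 + y'^2) = C.
Squaring gives y^2 = C^2 (1 + y'^2), i.e.
    y'^2 = y^2 / C^2 − 1.
Separating variables,
    dy / sqrt(y^2 − C^2) = dx / C,
and integrating gives arccosh(y / C) = (x − a)/C, so
    y(x) = C cosh((x − a)/C),
the catenary. The constants C and a are fixed by the two endpoint conditions (and, for the hanging-chain problem, the length constraint selects C).
Now fit the given data. The endpoints x = ±6 are symmetric at equal height, so the catenary is even about its minimum: a = 0 and y(x) = C cosh(x/C). The lowest point is y(0) = C cosh(0) = C, and we are told y(0) = 5, so C = 5. Therefore
    y(x) = 5 cosh(x/5),
and at the endpoints
    y(±6) = 5 cosh(6/5).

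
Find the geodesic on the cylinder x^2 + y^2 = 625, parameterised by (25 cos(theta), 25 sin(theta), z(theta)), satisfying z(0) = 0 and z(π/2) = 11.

Parameterise the cylinder of radius R = 25 as
    r(θ) = (25 cos θ, 25 sin θ, z(θ)).
The arc-length element is
    ds = sqrt(625 + (dz/dθ)^2) dθ,
so the Lagrangian is L = sqrt(625 + z'^2).
L depends on z' only, not on z or θ, so ∂L/∂z = 0 and
    ∂L/∂z' = z' / sqrt(625 + z'^2).
The Euler-Lagrange equation gives
    d/dθ( z' / sqrt(625 + z'^2) ) = 0,
so z' is constant. Integrating once:
    z(θ) = a θ + b,
a helix on the cylinder (a straight line when the cylinder is unrolled). The constants a, b are determined by the endpoint conditions.
With endpoint conditions z(0) = 0 and z(π/2) = 11: from z(0) = b we get b = 0, and a·π/2 + 0 = 11 gives a = 22/π, so
    z(θ) = (22/π) θ.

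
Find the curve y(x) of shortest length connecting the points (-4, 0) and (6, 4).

Arc-length functional: J[y] = ∫ sqrt(1 + (y')^2) dx.
Lagrangian L = sqrt(1 + (y')^2) has no explicit y dependence, so ∂L/∂y = 0 and the Euler-Lagrange equation gives
    d/dx( y' / sqrt(1 + (y')^2) ) = 0  ⇒  y' / sqrt(1 + (y')^2) = const.
Hence y' is constant, so y(x) is affine.
Fitting the endpoints (-4, 0) and (6, 4):
    slope m = (4 − 0) / (6 − (-4)) = 2/5,
    intercept c = 0 − m·(-4) = 8/5.
Extremal: y(x) = (2/5) x + 8/5.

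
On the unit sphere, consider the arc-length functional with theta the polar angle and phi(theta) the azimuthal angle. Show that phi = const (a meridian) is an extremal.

On the unit sphere with spherical coordinates (θ, φ), the induced metric is
    ds^2 = dθ^2 + sin^2(θ) dφ^2.
Using θ as the parameter, the arc-length functional becomes
    J[φ] = ∫ sqrt(1 + sin^2(θ) (dφ/dθ)^2) dθ.
So L = sqrt(1 + sin^2(θ) φ'^2). Compute
    ∂L/∂φ = 0  (L has no explicit φ dependence),
    ∂L/∂φ' = sin^2(θ) φ' / sqrt(1 + sin^2(θ) φ'^2).
For the candidate φ(θ) = c (constant), φ' = 0, so ∂L/∂φ' evaluated along the candidate vanishes, and ∂L/∂φ is identically zero. Hence
    d/dθ(∂L/∂φ') − ∂L/∂φ = 0
is satisfied. Therefore meridians φ = const are extremals of arc length — they are geodesics on the sphere.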